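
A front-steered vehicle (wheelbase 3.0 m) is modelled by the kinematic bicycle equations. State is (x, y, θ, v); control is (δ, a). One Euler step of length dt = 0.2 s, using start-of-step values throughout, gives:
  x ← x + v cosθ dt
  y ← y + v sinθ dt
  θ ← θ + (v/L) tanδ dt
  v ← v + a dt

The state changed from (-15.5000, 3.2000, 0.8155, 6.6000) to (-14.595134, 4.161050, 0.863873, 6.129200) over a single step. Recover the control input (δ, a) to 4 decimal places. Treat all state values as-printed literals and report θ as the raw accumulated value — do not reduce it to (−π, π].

δ = 0.1095, a = -2.3540

a = (v'−v)/dt = (-0.470800)/0.2 = -2.3540
Δθ = θ'−θ = 0.048373;  (v·dt/L) = 6.6000·0.2/3.0 = 0.440000
tan δ = Δθ·L/(v·dt) = 0.109939  →  δ = 0.1095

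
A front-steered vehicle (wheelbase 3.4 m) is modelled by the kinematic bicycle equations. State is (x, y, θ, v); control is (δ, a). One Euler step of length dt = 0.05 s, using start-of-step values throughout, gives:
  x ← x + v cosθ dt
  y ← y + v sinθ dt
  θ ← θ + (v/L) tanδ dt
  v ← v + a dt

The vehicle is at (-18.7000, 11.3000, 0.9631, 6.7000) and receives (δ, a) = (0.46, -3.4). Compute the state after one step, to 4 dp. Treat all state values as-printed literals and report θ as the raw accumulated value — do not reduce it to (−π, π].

x' = -18.7000 + 6.7000·cos(0.9631)·0.05 = -18.5087
y' = 11.3000 + 6.7000·sin(0.9631)·0.05 = 11.5750
θ' = 0.9631 + (6.7000/3.4)·tan(0.46)·0.05 = 1.0119
v' = 6.7000 − 3.4000·0.05 = 6.5300

(-18.5087, 11.5750, 1.0119, 6.5300)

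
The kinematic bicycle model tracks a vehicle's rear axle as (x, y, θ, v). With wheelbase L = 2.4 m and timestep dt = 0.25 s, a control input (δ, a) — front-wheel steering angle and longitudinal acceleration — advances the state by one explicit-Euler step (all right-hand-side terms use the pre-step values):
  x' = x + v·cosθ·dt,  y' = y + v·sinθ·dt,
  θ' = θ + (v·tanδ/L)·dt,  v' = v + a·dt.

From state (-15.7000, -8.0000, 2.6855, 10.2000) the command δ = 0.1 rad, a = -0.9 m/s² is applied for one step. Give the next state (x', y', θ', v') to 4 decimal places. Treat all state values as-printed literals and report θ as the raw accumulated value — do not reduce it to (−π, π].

(-17.9893, -6.8769, 2.7921, 9.9750)

x' = -15.7000 + 10.2000·cos(2.6855)·0.25 = -17.9893
y' = -8.0000 + 10.2000·sin(2.6855)·0.25 = -6.8769
θ' = 2.6855 + (10.2000/2.4)·tan(0.1)·0.25 = 2.7921
v' = 10.2000 − 0.9000·0.25 = 9.9750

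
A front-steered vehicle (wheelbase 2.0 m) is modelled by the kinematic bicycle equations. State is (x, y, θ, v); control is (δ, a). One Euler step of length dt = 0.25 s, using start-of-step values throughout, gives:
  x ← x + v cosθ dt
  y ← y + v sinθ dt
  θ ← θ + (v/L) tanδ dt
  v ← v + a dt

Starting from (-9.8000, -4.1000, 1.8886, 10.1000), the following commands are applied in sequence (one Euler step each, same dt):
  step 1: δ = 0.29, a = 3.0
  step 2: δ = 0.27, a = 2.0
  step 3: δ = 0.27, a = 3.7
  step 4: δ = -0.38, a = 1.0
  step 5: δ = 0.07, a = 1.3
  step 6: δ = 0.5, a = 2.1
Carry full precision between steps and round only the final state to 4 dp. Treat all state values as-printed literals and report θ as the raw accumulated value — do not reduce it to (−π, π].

(-22.8474, 5.9879, 3.4078, 13.3750)

after step 1 (δ=0.29, a=3.0): (-10.589014, -1.701442, 2.265346, 10.850000)
after step 2 (δ=0.27, a=2.0): (-12.325122, 0.382686, 2.640699, 11.350000)
after step 3 (δ=0.27, a=3.7): (-14.814046, 1.745279, 3.033350, 12.275000)
after step 4 (δ=-0.38, a=1.0): (-17.864836, 2.076801, 2.420501, 12.525000)
after step 5 (δ=0.07, a=1.3): (-20.216673, 4.144068, 2.530274, 12.850000)
after step 6 (δ=0.5, a=2.1): (-22.847363, 5.987874, 3.407773, 13.375000)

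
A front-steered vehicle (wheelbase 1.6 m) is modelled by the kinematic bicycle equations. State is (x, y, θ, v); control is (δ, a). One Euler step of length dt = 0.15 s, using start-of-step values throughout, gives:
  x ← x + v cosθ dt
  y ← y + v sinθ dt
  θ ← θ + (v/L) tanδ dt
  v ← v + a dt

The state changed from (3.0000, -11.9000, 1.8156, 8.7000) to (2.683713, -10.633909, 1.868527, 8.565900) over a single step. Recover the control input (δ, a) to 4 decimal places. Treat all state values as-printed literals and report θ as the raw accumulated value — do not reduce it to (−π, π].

a = (v'−v)/dt = (-0.134100)/0.15 = -0.8940
Δθ = θ'−θ = 0.052927;  (v·dt/L) = 8.7000·0.15/1.6 = 0.815625
tan δ = Δθ·L/(v·dt) = 0.064891  →  δ = 0.0648

δ = 0.0648, a = -0.8940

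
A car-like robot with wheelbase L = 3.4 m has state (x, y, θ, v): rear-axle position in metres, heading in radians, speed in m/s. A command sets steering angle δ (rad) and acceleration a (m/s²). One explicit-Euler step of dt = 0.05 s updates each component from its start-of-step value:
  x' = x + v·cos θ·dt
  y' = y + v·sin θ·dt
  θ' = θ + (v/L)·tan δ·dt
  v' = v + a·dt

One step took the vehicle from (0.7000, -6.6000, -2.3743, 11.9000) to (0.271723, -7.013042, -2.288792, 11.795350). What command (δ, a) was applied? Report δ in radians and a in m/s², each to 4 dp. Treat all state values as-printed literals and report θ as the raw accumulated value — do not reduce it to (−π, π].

δ = 0.4545, a = -2.0930

a = (v'−v)/dt = (-0.104650)/0.05 = -2.0930
Δθ = θ'−θ = 0.085508;  (v·dt/L) = 11.9000·0.05/3.4 = 0.175000
tan δ = Δθ·L/(v·dt) = 0.488617  →  δ = 0.4545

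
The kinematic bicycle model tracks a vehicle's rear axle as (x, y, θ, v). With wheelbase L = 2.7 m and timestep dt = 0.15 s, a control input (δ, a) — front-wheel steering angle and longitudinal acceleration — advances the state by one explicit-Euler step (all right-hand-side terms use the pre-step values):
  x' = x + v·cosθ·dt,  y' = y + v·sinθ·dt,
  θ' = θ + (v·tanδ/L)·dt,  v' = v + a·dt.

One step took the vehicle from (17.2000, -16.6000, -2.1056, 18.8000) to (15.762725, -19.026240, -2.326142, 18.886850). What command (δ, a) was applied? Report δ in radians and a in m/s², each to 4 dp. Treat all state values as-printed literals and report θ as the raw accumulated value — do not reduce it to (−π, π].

a = (v'−v)/dt = (0.086850)/0.15 = 0.5790
Δθ = θ'−θ = -0.220542;  (v·dt/L) = 18.8000·0.15/2.7 = 1.044444
tan δ = Δθ·L/(v·dt) = -0.211157  →  δ = -0.2081

δ = -0.2081, a = 0.5790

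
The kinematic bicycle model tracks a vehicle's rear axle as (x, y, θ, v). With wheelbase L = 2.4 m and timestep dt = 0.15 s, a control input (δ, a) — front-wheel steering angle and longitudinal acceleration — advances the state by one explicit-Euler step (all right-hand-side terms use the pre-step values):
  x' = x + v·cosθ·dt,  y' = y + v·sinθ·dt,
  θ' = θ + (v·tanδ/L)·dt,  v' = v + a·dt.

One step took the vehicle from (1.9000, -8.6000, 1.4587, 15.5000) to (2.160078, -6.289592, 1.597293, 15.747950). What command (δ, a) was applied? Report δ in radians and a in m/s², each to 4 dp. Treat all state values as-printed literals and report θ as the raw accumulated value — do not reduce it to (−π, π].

a = (v'−v)/dt = (0.247950)/0.15 = 1.6530
Δθ = θ'−θ = 0.138593;  (v·dt/L) = 15.5000·0.15/2.4 = 0.968750
tan δ = Δθ·L/(v·dt) = 0.143064  →  δ = 0.1421

δ = 0.1421, a = 1.6530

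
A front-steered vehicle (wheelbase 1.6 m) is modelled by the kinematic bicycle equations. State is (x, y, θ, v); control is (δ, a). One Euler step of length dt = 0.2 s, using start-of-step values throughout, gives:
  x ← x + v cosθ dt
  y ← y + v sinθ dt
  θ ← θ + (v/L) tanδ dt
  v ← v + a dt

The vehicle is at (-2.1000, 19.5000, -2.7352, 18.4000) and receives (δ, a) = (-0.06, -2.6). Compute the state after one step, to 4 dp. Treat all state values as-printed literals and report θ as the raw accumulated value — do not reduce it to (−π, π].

x' = -2.1000 + 18.4000·cos(-2.7352)·0.2 = -5.4803
y' = 19.5000 + 18.4000·sin(-2.7352)·0.2 = 18.0453
θ' = -2.7352 + (18.4000/1.6)·tan(-0.06)·0.2 = -2.8734
v' = 18.4000 − 2.6000·0.2 = 17.8800

(-5.4803, 18.0453, -2.8734, 17.8800)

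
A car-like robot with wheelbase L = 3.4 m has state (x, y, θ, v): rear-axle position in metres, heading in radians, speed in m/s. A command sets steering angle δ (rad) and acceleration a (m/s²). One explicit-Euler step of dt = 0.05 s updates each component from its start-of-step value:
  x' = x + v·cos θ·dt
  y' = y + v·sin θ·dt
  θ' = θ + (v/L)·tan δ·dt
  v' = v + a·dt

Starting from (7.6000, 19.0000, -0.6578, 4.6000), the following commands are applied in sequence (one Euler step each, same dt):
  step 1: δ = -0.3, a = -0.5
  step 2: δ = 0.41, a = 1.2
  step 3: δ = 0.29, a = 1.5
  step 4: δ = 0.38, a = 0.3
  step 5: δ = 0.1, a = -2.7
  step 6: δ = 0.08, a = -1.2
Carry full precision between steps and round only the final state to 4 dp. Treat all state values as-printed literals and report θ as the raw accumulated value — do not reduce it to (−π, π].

after step 1 (δ=-0.3, a=-0.5): (7.782008, 18.859383, -0.678726, 4.575000)
after step 2 (δ=0.41, a=1.2): (7.960061, 18.715774, -0.649484, 4.635000)
after step 3 (δ=0.29, a=1.5): (8.144626, 18.575617, -0.629144, 4.710000)
after step 4 (δ=0.38, a=0.3): (8.335035, 18.437036, -0.601478, 4.725000)
after step 5 (δ=0.1, a=-2.7): (8.529823, 18.303351, -0.594507, 4.590000)
after step 6 (δ=0.08, a=-1.2): (8.719947, 18.174808, -0.589095, 4.530000)

(8.7199, 18.1748, -0.5891, 4.5300)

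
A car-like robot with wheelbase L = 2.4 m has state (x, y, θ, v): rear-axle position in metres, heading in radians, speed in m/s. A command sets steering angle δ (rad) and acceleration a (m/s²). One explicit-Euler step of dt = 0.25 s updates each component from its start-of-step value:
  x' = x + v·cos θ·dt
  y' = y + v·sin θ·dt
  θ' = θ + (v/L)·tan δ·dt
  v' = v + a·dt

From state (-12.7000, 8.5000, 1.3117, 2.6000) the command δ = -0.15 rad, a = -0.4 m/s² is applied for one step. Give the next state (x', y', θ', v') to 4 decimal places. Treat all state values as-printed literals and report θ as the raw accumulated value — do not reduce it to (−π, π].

x' = -12.7000 + 2.6000·cos(1.3117)·0.25 = -12.5335
y' = 8.5000 + 2.6000·sin(1.3117)·0.25 = 9.1283
θ' = 1.3117 + (2.6000/2.4)·tan(-0.15)·0.25 = 1.2708
v' = 2.6000 − 0.4000·0.25 = 2.5000

(-12.5335, 9.1283, 1.2708, 2.5000)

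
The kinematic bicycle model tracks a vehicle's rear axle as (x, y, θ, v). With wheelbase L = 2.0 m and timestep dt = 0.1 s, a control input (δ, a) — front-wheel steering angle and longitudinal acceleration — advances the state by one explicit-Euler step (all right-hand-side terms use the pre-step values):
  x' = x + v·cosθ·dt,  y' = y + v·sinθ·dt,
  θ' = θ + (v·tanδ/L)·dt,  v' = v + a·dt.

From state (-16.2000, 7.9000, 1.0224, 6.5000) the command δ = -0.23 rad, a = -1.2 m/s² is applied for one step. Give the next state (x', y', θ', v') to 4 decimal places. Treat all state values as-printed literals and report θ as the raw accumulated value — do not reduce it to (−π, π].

(-15.8611, 8.4547, 0.9463, 6.3800)

x' = -16.2000 + 6.5000·cos(1.0224)·0.1 = -15.8611
y' = 7.9000 + 6.5000·sin(1.0224)·0.1 = 8.4547
θ' = 1.0224 + (6.5000/2.0)·tan(-0.23)·0.1 = 0.9463
v' = 6.5000 − 1.2000·0.1 = 6.3800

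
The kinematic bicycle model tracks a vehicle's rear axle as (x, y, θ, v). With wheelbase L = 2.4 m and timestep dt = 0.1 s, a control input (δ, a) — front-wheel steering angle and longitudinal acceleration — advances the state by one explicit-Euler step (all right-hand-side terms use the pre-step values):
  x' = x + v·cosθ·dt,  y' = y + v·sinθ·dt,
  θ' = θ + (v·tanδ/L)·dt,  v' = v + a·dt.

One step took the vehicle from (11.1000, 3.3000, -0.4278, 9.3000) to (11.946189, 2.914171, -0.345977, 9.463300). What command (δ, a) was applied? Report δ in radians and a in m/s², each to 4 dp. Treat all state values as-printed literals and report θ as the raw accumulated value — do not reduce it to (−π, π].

δ = 0.2081, a = 1.6330

a = (v'−v)/dt = (0.163300)/0.1 = 1.6330
Δθ = θ'−θ = 0.081823;  (v·dt/L) = 9.3000·0.1/2.4 = 0.387500
tan δ = Δθ·L/(v·dt) = 0.211156  →  δ = 0.2081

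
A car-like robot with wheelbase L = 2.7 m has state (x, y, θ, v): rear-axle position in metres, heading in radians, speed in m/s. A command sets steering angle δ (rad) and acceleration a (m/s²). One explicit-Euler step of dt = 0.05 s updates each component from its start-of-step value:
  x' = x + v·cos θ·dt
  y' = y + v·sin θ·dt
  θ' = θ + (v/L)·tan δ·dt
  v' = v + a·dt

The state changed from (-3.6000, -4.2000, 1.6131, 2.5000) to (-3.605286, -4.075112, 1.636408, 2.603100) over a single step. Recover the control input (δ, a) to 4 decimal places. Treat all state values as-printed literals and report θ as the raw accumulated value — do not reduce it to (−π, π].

δ = 0.4664, a = 2.0620

a = (v'−v)/dt = (0.103100)/0.05 = 2.0620
Δθ = θ'−θ = 0.023308;  (v·dt/L) = 2.5000·0.05/2.7 = 0.046296
tan δ = Δθ·L/(v·dt) = 0.503453  →  δ = 0.4664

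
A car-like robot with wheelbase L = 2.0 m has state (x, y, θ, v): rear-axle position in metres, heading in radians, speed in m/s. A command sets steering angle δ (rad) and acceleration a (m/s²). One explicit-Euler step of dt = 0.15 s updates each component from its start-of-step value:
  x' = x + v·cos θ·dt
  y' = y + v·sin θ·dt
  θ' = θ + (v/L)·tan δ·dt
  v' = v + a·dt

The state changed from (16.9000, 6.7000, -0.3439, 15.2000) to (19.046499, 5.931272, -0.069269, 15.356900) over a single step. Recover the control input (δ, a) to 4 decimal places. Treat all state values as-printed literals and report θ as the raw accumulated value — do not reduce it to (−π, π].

δ = 0.2364, a = 1.0460

a = (v'−v)/dt = (0.156900)/0.15 = 1.0460
Δθ = θ'−θ = 0.274631;  (v·dt/L) = 15.2000·0.15/2.0 = 1.140000
tan δ = Δθ·L/(v·dt) = 0.240904  →  δ = 0.2364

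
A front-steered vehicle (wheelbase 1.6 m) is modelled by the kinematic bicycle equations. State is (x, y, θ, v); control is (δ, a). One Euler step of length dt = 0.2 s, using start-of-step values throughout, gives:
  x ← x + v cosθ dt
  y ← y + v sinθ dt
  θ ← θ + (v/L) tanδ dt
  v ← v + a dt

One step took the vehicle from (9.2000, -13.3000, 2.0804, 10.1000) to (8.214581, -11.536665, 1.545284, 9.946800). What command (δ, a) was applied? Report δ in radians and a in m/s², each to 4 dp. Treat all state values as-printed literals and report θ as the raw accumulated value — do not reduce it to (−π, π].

δ = -0.4009, a = -0.7660

a = (v'−v)/dt = (-0.153200)/0.2 = -0.7660
Δθ = θ'−θ = -0.535116;  (v·dt/L) = 10.1000·0.2/1.6 = 1.262500
tan δ = Δθ·L/(v·dt) = -0.423854  →  δ = -0.4009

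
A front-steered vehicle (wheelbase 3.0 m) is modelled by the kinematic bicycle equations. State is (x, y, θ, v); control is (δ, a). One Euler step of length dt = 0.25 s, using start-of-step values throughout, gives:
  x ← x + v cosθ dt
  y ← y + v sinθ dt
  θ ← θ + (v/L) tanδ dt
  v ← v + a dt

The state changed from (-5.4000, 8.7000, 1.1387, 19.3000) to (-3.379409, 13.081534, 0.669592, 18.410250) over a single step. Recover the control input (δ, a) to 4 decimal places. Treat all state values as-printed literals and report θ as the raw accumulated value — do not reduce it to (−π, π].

a = (v'−v)/dt = (-0.889750)/0.25 = -3.5590
Δθ = θ'−θ = -0.469108;  (v·dt/L) = 19.3000·0.25/3.0 = 1.608333
tan δ = Δθ·L/(v·dt) = -0.291673  →  δ = -0.2838

δ = -0.2838, a = -3.5590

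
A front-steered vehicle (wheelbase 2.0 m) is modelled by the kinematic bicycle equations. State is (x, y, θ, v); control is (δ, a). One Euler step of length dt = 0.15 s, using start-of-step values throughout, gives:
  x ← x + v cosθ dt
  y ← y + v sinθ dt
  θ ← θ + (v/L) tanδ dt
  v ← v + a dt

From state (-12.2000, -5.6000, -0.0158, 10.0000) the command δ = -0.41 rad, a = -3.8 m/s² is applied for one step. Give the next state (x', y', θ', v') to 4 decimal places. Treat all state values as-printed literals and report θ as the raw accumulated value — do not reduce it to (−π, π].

x' = -12.2000 + 10.0000·cos(-0.0158)·0.15 = -10.7002
y' = -5.6000 + 10.0000·sin(-0.0158)·0.15 = -5.6237
θ' = -0.0158 + (10.0000/2.0)·tan(-0.41)·0.15 = -0.3418
v' = 10.0000 − 3.8000·0.15 = 9.4300

(-10.7002, -5.6237, -0.3418, 9.4300)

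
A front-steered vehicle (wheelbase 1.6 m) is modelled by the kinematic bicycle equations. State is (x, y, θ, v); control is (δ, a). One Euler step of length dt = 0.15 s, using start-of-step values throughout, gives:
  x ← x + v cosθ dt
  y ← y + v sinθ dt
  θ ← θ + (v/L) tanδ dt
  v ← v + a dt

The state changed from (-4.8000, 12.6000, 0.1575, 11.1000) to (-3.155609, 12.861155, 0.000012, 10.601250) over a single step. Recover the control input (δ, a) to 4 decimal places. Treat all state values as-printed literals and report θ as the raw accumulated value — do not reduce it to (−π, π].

a = (v'−v)/dt = (-0.498750)/0.15 = -3.3250
Δθ = θ'−θ = -0.157488;  (v·dt/L) = 11.1000·0.15/1.6 = 1.040625
tan δ = Δθ·L/(v·dt) = -0.151340  →  δ = -0.1502

δ = -0.1502, a = -3.3250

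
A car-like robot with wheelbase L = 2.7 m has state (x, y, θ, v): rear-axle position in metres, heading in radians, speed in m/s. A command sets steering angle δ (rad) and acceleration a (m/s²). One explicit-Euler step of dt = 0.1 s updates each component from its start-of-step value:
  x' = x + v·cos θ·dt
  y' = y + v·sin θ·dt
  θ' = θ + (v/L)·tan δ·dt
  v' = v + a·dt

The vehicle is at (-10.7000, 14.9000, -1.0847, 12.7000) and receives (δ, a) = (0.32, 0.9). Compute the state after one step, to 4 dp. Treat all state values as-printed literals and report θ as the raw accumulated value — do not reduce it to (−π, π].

(-10.1067, 13.7771, -0.9288, 12.7900)

x' = -10.7000 + 12.7000·cos(-1.0847)·0.1 = -10.1067
y' = 14.9000 + 12.7000·sin(-1.0847)·0.1 = 13.7771
θ' = -1.0847 + (12.7000/2.7)·tan(0.32)·0.1 = -0.9288
v' = 12.7000 + 0.9000·0.1 = 12.7900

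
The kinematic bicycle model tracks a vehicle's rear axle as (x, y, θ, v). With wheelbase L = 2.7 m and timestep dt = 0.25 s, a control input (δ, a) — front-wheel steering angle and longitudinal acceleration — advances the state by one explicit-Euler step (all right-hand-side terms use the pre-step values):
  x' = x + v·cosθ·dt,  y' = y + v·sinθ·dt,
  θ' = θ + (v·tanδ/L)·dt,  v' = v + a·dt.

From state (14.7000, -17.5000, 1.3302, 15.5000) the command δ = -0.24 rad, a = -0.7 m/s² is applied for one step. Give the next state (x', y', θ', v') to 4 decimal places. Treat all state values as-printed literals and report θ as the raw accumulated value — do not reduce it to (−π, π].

(15.6233, -13.7366, 0.9790, 15.3250)

x' = 14.7000 + 15.5000·cos(1.3302)·0.25 = 15.6233
y' = -17.5000 + 15.5000·sin(1.3302)·0.25 = -13.7366
θ' = 1.3302 + (15.5000/2.7)·tan(-0.24)·0.25 = 0.9790
v' = 15.5000 − 0.7000·0.25 = 15.3250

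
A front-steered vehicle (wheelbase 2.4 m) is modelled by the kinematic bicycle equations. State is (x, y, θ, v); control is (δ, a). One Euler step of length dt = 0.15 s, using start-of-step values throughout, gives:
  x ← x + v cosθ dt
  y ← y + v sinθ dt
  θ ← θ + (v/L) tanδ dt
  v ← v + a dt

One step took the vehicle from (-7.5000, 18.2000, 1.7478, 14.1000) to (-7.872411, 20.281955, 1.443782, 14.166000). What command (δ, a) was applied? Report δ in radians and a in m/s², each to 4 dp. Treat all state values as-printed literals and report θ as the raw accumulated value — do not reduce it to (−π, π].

a = (v'−v)/dt = (0.066000)/0.15 = 0.4400
Δθ = θ'−θ = -0.304018;  (v·dt/L) = 14.1000·0.15/2.4 = 0.881250
tan δ = Δθ·L/(v·dt) = -0.344985  →  δ = -0.3322

δ = -0.3322, a = 0.4400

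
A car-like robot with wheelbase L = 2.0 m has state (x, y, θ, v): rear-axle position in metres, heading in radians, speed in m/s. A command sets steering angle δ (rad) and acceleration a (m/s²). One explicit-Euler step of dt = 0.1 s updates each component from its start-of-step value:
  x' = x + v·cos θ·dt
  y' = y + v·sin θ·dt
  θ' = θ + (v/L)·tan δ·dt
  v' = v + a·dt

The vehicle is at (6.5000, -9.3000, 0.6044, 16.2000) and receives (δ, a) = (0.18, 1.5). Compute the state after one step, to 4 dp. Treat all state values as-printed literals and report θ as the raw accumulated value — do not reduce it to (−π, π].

x' = 6.5000 + 16.2000·cos(0.6044)·0.1 = 7.8330
y' = -9.3000 + 16.2000·sin(0.6044)·0.1 = -8.3794
θ' = 0.6044 + (16.2000/2.0)·tan(0.18)·0.1 = 0.7518
v' = 16.2000 + 1.5000·0.1 = 16.3500

(7.8330, -8.3794, 0.7518, 16.3500)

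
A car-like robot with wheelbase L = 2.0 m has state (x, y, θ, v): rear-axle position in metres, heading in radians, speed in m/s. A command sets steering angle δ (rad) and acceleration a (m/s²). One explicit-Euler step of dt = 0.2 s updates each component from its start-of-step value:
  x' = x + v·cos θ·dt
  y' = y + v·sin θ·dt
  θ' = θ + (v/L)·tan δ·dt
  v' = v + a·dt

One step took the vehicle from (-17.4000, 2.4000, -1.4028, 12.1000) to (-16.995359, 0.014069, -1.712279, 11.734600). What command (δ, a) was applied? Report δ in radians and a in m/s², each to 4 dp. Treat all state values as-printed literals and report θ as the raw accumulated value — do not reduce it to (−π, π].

δ = -0.2504, a = -1.8270

a = (v'−v)/dt = (-0.365400)/0.2 = -1.8270
Δθ = θ'−θ = -0.309479;  (v·dt/L) = 12.1000·0.2/2.0 = 1.210000
tan δ = Δθ·L/(v·dt) = -0.255768  →  δ = -0.2504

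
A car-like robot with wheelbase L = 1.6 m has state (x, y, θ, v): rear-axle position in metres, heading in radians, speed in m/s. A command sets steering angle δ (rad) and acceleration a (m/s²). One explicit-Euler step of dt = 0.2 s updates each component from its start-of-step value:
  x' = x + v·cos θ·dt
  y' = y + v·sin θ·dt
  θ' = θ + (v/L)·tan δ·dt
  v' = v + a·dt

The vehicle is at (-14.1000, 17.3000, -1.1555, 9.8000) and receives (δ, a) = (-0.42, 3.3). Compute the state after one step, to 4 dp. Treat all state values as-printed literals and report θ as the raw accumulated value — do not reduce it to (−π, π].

x' = -14.1000 + 9.8000·cos(-1.1555)·0.2 = -13.3092
y' = 17.3000 + 9.8000·sin(-1.1555)·0.2 = 15.5066
θ' = -1.1555 + (9.8000/1.6)·tan(-0.42)·0.2 = -1.7026
v' = 9.8000 + 3.3000·0.2 = 10.4600

(-13.3092, 15.5066, -1.7026, 10.4600)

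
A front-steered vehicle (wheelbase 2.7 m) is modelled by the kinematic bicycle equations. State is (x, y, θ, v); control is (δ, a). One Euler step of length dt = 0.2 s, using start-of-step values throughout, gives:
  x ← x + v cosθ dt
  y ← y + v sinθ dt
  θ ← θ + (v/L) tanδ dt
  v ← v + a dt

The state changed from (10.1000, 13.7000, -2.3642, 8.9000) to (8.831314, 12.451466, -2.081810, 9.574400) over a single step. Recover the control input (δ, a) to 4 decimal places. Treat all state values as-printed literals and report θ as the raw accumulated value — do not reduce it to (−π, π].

a = (v'−v)/dt = (0.674400)/0.2 = 3.3720
Δθ = θ'−θ = 0.282390;  (v·dt/L) = 8.9000·0.2/2.7 = 0.659259
tan δ = Δθ·L/(v·dt) = 0.428344  →  δ = 0.4047

δ = 0.4047, a = 3.3720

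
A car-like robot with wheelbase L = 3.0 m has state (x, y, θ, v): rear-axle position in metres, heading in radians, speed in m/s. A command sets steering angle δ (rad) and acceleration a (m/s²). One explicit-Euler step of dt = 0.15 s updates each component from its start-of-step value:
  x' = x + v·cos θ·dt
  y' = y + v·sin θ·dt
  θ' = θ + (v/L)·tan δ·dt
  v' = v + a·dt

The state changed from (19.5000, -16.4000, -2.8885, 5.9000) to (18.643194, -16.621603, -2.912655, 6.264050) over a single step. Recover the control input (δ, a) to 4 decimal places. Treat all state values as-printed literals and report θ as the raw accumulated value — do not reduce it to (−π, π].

δ = -0.0817, a = 2.4270

a = (v'−v)/dt = (0.364050)/0.15 = 2.4270
Δθ = θ'−θ = -0.024155;  (v·dt/L) = 5.9000·0.15/3.0 = 0.295000
tan δ = Δθ·L/(v·dt) = -0.081881  →  δ = -0.0817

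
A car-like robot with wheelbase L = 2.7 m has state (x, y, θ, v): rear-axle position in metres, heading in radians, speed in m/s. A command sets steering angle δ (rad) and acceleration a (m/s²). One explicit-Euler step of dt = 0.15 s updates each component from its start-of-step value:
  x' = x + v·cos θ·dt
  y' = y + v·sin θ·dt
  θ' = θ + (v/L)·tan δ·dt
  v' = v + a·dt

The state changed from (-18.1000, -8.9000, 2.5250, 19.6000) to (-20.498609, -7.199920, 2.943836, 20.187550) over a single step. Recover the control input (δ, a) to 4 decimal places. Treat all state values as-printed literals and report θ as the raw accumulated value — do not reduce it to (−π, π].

δ = 0.3672, a = 3.9170

a = (v'−v)/dt = (0.587550)/0.15 = 3.9170
Δθ = θ'−θ = 0.418836;  (v·dt/L) = 19.6000·0.15/2.7 = 1.088889
tan δ = Δθ·L/(v·dt) = 0.384645  →  δ = 0.3672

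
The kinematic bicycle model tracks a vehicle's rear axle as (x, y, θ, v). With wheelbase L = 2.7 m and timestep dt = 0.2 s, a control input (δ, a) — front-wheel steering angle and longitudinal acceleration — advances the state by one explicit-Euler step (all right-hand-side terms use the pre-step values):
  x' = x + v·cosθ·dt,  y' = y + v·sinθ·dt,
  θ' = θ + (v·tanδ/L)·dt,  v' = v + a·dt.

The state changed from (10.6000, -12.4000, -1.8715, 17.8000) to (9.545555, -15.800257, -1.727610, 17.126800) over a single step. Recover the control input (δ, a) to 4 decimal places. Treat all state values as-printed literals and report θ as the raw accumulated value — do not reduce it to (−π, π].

δ = 0.1087, a = -3.3660

a = (v'−v)/dt = (-0.673200)/0.2 = -3.3660
Δθ = θ'−θ = 0.143890;  (v·dt/L) = 17.8000·0.2/2.7 = 1.318519
tan δ = Δθ·L/(v·dt) = 0.109130  →  δ = 0.1087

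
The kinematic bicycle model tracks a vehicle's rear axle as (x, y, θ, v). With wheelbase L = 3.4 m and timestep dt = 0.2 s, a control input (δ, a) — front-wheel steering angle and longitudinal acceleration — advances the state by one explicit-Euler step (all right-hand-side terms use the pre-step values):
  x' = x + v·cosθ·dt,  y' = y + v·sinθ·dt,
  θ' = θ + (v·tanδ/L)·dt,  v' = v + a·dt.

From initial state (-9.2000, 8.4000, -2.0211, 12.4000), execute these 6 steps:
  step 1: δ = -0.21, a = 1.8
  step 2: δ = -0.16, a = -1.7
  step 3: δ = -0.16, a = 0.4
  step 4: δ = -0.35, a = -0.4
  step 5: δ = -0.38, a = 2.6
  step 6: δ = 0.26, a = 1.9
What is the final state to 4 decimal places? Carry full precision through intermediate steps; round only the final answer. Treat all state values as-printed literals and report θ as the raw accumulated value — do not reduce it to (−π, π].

(-20.0338, -0.9710, -2.7733, 13.3200)

after step 1 (δ=-0.21, a=1.8): (-10.279393, 6.167219, -2.176569, 12.760000)
after step 2 (δ=-0.16, a=-1.7): (-11.732494, 4.069315, -2.297698, 12.420000)
after step 3 (δ=-0.16, a=0.4): (-13.383255, 2.213179, -2.415600, 12.500000)
after step 4 (δ=-0.35, a=-0.4): (-15.252858, 0.553483, -2.684003, 12.420000)
after step 5 (δ=-0.38, a=2.6): (-17.481304, -0.543915, -2.975810, 12.940000)
after step 6 (δ=0.26, a=1.9): (-20.033821, -0.970999, -2.773320, 13.320000)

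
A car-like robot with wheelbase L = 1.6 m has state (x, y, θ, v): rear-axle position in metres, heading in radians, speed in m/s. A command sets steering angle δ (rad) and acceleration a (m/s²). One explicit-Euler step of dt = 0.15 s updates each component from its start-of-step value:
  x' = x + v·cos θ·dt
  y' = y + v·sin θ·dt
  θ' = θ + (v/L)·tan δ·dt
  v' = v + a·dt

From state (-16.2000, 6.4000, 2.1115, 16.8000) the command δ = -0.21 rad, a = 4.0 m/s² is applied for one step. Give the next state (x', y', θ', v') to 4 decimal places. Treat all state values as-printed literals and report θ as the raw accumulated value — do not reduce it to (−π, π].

x' = -16.2000 + 16.8000·cos(2.1115)·0.15 = -17.4971
y' = 6.4000 + 16.8000·sin(2.1115)·0.15 = 8.5605
θ' = 2.1115 + (16.8000/1.6)·tan(-0.21)·0.15 = 1.7758
v' = 16.8000 + 4.0000·0.15 = 17.4000

(-17.4971, 8.5605, 1.7758, 17.4000)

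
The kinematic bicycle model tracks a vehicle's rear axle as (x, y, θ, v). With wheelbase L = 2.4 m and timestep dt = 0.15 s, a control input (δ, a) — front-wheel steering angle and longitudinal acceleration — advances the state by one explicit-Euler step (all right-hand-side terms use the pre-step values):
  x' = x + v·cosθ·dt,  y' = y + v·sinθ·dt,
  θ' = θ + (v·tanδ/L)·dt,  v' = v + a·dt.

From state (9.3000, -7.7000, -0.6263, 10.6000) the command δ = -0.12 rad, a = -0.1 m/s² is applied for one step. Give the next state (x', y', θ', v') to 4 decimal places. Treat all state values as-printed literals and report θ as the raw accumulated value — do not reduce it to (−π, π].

x' = 9.3000 + 10.6000·cos(-0.6263)·0.15 = 10.5882
y' = -7.7000 + 10.6000·sin(-0.6263)·0.15 = -8.6320
θ' = -0.6263 + (10.6000/2.4)·tan(-0.12)·0.15 = -0.7062
v' = 10.6000 − 0.1000·0.15 = 10.5850

(10.5882, -8.6320, -0.7062, 10.5850)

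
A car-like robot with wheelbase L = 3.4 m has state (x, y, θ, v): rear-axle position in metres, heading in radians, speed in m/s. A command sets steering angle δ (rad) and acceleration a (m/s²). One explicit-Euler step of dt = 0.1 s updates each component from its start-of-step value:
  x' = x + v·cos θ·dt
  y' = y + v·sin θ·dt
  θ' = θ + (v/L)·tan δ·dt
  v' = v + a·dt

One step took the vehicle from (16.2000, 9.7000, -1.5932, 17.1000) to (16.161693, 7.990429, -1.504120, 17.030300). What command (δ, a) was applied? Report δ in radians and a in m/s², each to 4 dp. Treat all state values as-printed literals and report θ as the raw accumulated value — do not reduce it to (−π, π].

δ = 0.1753, a = -0.6970

a = (v'−v)/dt = (-0.069700)/0.1 = -0.6970
Δθ = θ'−θ = 0.089080;  (v·dt/L) = 17.1000·0.1/3.4 = 0.502941
tan δ = Δθ·L/(v·dt) = 0.177118  →  δ = 0.1753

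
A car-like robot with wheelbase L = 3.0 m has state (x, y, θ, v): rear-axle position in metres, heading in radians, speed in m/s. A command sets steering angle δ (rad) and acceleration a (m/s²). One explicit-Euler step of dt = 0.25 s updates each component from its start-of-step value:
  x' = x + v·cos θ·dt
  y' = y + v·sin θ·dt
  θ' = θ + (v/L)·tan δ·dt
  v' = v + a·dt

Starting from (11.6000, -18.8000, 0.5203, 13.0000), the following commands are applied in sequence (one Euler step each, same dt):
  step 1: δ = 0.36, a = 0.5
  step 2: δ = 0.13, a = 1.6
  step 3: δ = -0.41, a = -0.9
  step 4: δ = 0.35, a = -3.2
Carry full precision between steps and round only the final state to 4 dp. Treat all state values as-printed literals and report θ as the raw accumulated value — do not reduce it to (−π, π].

(20.7860, -9.7645, 0.9858, 12.5000)

after step 1 (δ=0.36, a=0.5): (14.419928, -17.184294, 0.928070, 13.125000)
after step 2 (δ=0.13, a=1.6): (16.386644, -14.557769, 1.071064, 13.525000)
after step 3 (δ=-0.41, a=-0.9): (18.006908, -11.590010, 0.581198, 13.300000)
after step 4 (δ=0.35, a=-3.2): (20.785961, -9.764500, 0.985771, 12.500000)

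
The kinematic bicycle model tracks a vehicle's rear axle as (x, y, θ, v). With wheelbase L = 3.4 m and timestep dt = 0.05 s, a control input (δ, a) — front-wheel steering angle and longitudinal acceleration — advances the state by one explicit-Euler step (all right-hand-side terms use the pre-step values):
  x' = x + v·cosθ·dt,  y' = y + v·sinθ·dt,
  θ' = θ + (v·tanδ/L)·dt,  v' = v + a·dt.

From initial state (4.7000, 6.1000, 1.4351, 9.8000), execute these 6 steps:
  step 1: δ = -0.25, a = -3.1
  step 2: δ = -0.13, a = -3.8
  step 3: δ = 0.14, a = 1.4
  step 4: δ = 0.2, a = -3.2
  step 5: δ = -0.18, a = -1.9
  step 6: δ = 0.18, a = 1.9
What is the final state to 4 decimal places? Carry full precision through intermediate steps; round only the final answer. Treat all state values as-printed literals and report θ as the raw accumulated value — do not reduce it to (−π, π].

(5.1644, 8.9144, 1.4275, 9.3650)

after step 1 (δ=-0.25, a=-3.1): (4.766287, 6.585496, 1.398301, 9.645000)
after step 2 (δ=-0.13, a=-3.8): (4.849061, 7.060589, 1.379757, 9.455000)
after step 3 (δ=0.14, a=1.4): (4.938827, 7.524738, 1.399352, 9.525000)
after step 4 (δ=0.2, a=-3.2): (5.020078, 7.994006, 1.427746, 9.365000)
after step 5 (δ=-0.18, a=-1.9): (5.086833, 8.457473, 1.402685, 9.270000)
after step 6 (δ=0.18, a=1.9): (5.164386, 8.914439, 1.427492, 9.365000)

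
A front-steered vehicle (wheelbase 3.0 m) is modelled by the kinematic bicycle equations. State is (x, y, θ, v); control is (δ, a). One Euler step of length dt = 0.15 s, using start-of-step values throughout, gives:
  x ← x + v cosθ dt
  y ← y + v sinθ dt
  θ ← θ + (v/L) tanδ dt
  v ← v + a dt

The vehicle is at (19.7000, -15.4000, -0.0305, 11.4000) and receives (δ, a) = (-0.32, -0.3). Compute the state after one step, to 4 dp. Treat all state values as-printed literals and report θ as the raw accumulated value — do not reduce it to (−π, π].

x' = 19.7000 + 11.4000·cos(-0.0305)·0.15 = 21.4092
y' = -15.4000 + 11.4000·sin(-0.0305)·0.15 = -15.4521
θ' = -0.0305 + (11.4000/3.0)·tan(-0.32)·0.15 = -0.2194
v' = 11.4000 − 0.3000·0.15 = 11.3550

(21.4092, -15.4521, -0.2194, 11.3550)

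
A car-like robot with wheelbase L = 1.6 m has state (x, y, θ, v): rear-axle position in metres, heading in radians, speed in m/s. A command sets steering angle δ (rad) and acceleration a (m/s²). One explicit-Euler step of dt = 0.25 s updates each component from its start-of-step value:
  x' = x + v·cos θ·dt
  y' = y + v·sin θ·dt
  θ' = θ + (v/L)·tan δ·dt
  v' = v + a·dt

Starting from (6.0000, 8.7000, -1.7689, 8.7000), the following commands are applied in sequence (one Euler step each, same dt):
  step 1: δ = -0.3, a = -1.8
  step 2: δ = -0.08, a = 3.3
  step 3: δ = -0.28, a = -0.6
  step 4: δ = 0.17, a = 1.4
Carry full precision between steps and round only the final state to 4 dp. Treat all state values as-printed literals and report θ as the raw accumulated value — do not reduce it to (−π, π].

(0.8589, 2.2319, -2.4611, 9.2750)

after step 1 (δ=-0.3, a=-1.8): (5.571937, 6.567540, -2.189404, 8.250000)
after step 2 (δ=-0.08, a=3.3): (4.375891, 4.887248, -2.292750, 9.075000)
after step 3 (δ=-0.28, a=-0.6): (2.876583, 3.184514, -2.700493, 8.925000)
after step 4 (δ=0.17, a=1.4): (0.858903, 2.231917, -2.461112, 9.275000)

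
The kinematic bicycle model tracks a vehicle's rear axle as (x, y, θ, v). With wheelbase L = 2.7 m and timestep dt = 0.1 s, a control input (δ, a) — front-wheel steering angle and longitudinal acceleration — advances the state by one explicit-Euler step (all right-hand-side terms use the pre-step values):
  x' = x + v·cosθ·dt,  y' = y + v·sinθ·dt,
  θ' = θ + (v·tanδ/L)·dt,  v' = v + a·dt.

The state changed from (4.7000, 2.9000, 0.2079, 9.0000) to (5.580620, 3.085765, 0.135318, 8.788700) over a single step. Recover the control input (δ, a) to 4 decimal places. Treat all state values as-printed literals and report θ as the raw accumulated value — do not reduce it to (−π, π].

δ = -0.2144, a = -2.1130

a = (v'−v)/dt = (-0.211300)/0.1 = -2.1130
Δθ = θ'−θ = -0.072582;  (v·dt/L) = 9.0000·0.1/2.7 = 0.333333
tan δ = Δθ·L/(v·dt) = -0.217746  →  δ = -0.2144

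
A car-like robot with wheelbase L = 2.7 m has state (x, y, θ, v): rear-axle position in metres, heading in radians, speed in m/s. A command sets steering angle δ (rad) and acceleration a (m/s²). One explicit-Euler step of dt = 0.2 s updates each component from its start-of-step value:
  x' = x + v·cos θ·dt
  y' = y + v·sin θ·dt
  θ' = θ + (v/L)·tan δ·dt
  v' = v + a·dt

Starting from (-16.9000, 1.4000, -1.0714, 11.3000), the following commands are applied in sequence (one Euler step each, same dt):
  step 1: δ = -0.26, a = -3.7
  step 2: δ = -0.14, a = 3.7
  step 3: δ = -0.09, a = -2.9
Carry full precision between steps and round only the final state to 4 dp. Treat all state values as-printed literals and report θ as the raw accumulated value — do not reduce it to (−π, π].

after step 1 (δ=-0.26, a=-3.7): (-15.817696, -0.583990, -1.294070, 10.560000)
after step 2 (δ=-0.14, a=3.7): (-15.240680, -2.615639, -1.404302, 11.300000)
after step 3 (δ=-0.09, a=-2.9): (-14.866139, -4.844388, -1.479840, 10.720000)

(-14.8661, -4.8444, -1.4798, 10.7200)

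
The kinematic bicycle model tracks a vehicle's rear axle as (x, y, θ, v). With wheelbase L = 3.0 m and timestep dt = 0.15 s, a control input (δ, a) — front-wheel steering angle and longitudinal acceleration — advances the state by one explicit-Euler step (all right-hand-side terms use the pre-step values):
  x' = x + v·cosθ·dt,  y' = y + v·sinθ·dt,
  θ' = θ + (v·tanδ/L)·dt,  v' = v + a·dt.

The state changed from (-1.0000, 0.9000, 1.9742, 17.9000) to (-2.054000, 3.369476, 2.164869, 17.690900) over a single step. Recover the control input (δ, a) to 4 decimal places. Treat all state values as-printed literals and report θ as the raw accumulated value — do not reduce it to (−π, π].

δ = 0.2099, a = -1.3940

a = (v'−v)/dt = (-0.209100)/0.15 = -1.3940
Δθ = θ'−θ = 0.190669;  (v·dt/L) = 17.9000·0.15/3.0 = 0.895000
tan δ = Δθ·L/(v·dt) = 0.213038  →  δ = 0.2099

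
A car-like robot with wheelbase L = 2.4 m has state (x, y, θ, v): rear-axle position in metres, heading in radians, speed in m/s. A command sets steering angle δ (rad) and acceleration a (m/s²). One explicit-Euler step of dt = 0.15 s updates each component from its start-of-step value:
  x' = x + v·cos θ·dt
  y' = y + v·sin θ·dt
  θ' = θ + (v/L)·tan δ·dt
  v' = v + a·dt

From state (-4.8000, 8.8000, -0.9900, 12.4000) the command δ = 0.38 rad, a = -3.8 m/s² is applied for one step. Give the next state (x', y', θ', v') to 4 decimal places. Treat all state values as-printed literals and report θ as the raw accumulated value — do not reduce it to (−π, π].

x' = -4.8000 + 12.4000·cos(-0.9900)·0.15 = -3.7794
y' = 8.8000 + 12.4000·sin(-0.9900)·0.15 = 7.2450
θ' = -0.9900 + (12.4000/2.4)·tan(0.38)·0.15 = -0.6805
v' = 12.4000 − 3.8000·0.15 = 11.8300

(-3.7794, 7.2450, -0.6805, 11.8300)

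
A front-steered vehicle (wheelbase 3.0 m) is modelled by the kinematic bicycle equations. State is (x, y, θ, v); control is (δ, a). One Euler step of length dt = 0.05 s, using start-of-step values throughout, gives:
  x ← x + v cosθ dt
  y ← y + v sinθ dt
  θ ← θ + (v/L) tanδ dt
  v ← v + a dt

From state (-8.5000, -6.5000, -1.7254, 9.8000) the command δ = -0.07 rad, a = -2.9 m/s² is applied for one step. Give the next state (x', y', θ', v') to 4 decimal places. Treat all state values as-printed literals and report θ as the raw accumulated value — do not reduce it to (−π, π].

(-8.5755, -6.9842, -1.7369, 9.6550)

x' = -8.5000 + 9.8000·cos(-1.7254)·0.05 = -8.5755
y' = -6.5000 + 9.8000·sin(-1.7254)·0.05 = -6.9842
θ' = -1.7254 + (9.8000/3.0)·tan(-0.07)·0.05 = -1.7369
v' = 9.8000 − 2.9000·0.05 = 9.6550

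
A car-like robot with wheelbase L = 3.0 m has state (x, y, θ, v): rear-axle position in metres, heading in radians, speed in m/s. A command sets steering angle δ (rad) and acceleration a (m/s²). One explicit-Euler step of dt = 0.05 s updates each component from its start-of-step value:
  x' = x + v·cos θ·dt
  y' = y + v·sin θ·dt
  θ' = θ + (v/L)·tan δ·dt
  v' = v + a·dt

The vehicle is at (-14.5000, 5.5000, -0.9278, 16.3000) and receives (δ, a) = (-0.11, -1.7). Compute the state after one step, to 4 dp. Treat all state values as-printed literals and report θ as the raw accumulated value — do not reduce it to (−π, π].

x' = -14.5000 + 16.3000·cos(-0.9278)·0.05 = -14.0113
y' = 5.5000 + 16.3000·sin(-0.9278)·0.05 = 4.8478
θ' = -0.9278 + (16.3000/3.0)·tan(-0.11)·0.05 = -0.9578
v' = 16.3000 − 1.7000·0.05 = 16.2150

(-14.0113, 4.8478, -0.9578, 16.2150)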